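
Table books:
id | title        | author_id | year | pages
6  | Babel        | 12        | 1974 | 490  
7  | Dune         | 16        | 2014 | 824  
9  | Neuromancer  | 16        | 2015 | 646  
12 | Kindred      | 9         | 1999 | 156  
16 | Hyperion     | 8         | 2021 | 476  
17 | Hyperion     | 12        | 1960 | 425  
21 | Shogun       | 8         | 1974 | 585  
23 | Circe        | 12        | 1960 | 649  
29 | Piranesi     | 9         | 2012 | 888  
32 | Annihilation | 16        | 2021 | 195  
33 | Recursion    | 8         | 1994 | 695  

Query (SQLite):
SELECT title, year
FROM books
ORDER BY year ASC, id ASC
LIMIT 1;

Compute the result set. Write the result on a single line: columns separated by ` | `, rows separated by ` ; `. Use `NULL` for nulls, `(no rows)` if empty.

Sort by year asc, tiebreak id asc: (1960, id=17), (1960, id=23), (1974, id=6), (1974, id=21) …. Take first 1.

Hyperion | 1960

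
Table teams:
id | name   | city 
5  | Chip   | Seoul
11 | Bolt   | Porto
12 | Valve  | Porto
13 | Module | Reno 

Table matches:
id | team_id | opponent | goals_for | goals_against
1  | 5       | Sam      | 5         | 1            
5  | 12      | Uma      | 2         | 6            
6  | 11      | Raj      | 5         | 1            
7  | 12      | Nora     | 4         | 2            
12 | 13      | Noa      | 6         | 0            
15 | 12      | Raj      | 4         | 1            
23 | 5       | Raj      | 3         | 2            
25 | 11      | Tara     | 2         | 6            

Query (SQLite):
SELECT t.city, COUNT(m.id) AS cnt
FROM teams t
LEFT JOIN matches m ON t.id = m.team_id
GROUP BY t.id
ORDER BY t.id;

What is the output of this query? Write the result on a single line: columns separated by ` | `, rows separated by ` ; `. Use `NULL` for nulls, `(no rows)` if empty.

LEFT JOIN keeps every teams row; unmatched ones get NULL for matches columns.
Group by teams.id and compute COUNT(m.id). COUNT(col) of an all-NULL group is 0.
  5: ids {1, 23} → COUNT(m.id)=2
  11: ids {6, 25} → COUNT(m.id)=2
  12: ids {5, 7, 15} → COUNT(m.id)=3
  13: ids {12} → COUNT(m.id)=1

Seoul | 2 ; Porto | 2 ; Porto | 3 ; Reno | 1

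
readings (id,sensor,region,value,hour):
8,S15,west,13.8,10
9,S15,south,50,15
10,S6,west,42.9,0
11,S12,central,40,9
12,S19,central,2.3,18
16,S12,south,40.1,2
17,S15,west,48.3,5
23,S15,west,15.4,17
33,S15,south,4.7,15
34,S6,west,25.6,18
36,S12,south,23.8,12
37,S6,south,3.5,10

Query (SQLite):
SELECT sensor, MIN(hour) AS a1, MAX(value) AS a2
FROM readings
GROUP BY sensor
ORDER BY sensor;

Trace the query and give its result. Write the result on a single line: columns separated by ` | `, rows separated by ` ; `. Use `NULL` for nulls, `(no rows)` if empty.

S12 | 2 | 40.1 ; S15 | 5 | 50 ; S19 | 18 | 2.3 ; S6 | 0 | 42.9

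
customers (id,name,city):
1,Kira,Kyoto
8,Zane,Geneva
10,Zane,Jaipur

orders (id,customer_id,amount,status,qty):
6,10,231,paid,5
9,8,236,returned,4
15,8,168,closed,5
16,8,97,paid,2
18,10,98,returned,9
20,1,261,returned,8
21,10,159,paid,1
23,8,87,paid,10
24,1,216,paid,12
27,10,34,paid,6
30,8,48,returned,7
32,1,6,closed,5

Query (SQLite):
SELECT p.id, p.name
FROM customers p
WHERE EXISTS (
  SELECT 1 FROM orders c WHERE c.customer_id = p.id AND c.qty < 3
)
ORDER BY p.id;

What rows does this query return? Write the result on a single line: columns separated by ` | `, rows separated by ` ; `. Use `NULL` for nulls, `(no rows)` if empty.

8 | Zane ; 10 | Zane

For each customers row, check whether any orders with matching customer_id has qty < 3.
Keep rows where that is true.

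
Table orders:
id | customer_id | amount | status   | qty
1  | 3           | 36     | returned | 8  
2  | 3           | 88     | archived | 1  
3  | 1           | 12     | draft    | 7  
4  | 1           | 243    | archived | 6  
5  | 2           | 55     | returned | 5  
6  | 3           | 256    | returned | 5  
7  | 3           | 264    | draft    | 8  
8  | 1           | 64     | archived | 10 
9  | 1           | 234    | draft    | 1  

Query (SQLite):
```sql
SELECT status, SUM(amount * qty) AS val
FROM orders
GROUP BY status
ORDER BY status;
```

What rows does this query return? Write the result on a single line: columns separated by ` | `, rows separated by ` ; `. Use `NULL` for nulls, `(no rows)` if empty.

archived | 2186 ; draft | 2430 ; returned | 1843

For each row compute amount * qty.
Group by status; take SUM of the expression per group.
  archived: ids {2, 4, 8} → SUM(amount * qty)=2186
  draft: ids {3, 7, 9} → SUM(amount * qty)=2430
  returned: ids {1, 5, 6} → SUM(amount * qty)=1843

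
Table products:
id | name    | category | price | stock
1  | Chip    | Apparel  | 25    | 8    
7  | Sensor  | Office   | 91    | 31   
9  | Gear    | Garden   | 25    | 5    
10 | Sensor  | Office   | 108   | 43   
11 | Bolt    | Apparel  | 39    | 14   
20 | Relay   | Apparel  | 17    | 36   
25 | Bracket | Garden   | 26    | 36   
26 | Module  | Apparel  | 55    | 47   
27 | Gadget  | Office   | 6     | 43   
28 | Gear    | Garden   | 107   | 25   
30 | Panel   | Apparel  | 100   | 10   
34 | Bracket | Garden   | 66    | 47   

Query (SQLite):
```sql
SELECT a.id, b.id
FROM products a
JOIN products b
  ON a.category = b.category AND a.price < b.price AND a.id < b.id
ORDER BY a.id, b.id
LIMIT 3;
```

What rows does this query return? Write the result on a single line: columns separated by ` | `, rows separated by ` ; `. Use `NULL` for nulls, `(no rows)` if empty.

1 | 11 ; 1 | 26 ; 1 | 30

Pairs (a,b) with same category, a.price < b.price, a.id < b.id.
category groups: Apparel:{1,11,20,26,30} Garden:{9,25,28,34} Office:{7,10,27}
Ordered by (a.id, b.id); first 3.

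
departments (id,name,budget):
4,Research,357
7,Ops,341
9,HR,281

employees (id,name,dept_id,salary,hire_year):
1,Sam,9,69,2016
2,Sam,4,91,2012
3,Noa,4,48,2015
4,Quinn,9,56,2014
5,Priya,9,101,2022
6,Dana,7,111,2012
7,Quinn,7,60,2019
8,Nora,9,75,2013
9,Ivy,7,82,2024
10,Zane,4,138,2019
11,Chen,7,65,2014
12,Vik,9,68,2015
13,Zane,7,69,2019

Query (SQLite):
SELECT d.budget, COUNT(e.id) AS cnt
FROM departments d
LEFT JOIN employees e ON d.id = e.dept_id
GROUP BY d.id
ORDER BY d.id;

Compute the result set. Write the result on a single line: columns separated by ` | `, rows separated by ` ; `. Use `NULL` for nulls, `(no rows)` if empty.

LEFT JOIN keeps every departments row; unmatched ones get NULL for employees columns.
Group by departments.id and compute COUNT(e.id). COUNT(col) of an all-NULL group is 0.
  4: ids {2, 3, 10} → COUNT(e.id)=3
  7: ids {6, 7, 9, 11, 13} → COUNT(e.id)=5
  9: ids {1, 4, 5, 8, 12} → COUNT(e.id)=5

357 | 3 ; 341 | 5 ; 281 | 5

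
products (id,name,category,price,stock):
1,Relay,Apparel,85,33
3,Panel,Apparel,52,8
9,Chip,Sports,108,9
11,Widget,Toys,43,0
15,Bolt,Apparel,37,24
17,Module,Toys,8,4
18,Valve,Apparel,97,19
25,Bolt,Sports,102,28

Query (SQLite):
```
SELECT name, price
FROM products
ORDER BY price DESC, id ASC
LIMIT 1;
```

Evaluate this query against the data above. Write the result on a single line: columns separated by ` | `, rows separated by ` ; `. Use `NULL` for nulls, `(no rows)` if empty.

Sort by price desc, tiebreak id asc: (108, id=9), (102, id=25), (97, id=18), (85, id=1) …. Take first 1.

Chip | 108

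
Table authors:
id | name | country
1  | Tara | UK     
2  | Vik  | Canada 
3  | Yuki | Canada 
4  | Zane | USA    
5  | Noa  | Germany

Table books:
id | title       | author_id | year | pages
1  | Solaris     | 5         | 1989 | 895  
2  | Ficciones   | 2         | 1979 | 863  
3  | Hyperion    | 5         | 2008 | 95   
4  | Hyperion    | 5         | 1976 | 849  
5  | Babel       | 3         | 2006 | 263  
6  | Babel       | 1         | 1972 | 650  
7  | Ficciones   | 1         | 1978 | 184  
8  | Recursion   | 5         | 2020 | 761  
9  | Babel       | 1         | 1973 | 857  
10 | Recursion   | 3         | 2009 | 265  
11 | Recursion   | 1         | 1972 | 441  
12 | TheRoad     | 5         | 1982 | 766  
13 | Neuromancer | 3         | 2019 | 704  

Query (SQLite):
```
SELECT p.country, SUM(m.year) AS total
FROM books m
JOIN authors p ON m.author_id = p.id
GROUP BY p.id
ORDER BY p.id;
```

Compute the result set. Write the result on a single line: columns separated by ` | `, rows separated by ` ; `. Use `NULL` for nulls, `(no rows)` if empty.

UK | 7895 ; Canada | 1979 ; Canada | 6034 ; Germany | 9975

Join each books row to its authors via author_id.
Group joined rows by authors.id; compute SUM(m.year) per group.
  1: ids {6, 7, 9, 11} → SUM(m.year)=7895
  2: ids {2} → SUM(m.year)=1979
  3: ids {5, 10, 13} → SUM(m.year)=6034
  5: ids {1, 3, 4, 8, 12} → SUM(m.year)=9975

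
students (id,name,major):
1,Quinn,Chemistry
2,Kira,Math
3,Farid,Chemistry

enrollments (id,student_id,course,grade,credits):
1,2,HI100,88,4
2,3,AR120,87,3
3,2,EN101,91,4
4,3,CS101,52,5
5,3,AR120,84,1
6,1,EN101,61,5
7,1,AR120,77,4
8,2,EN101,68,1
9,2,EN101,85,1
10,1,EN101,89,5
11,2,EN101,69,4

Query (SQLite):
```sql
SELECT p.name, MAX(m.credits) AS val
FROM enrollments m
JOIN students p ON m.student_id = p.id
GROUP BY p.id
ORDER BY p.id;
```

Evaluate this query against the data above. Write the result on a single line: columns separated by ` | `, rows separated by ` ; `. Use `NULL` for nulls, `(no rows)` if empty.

Quinn | 5 ; Kira | 4 ; Farid | 5

Join each enrollments row to its students via student_id.
Group joined rows by students.id; compute MAX(m.credits) per group.
  1: ids {6, 7, 10} → MAX(m.credits)=5
  2: ids {1, 3, 8, 9, 11} → MAX(m.credits)=4
  3: ids {2, 4, 5} → MAX(m.credits)=5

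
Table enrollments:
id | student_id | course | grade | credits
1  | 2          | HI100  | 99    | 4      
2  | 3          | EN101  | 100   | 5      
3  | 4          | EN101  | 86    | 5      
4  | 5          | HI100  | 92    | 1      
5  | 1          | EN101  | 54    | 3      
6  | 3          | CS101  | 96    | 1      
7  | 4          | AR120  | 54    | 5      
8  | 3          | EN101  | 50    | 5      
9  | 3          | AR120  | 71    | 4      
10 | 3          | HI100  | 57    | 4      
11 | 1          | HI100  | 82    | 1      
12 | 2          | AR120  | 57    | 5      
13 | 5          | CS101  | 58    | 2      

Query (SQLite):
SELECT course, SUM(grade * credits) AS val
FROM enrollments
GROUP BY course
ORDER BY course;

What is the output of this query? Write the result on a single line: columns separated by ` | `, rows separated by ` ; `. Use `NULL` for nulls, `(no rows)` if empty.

AR120 | 839 ; CS101 | 212 ; EN101 | 1342 ; HI100 | 798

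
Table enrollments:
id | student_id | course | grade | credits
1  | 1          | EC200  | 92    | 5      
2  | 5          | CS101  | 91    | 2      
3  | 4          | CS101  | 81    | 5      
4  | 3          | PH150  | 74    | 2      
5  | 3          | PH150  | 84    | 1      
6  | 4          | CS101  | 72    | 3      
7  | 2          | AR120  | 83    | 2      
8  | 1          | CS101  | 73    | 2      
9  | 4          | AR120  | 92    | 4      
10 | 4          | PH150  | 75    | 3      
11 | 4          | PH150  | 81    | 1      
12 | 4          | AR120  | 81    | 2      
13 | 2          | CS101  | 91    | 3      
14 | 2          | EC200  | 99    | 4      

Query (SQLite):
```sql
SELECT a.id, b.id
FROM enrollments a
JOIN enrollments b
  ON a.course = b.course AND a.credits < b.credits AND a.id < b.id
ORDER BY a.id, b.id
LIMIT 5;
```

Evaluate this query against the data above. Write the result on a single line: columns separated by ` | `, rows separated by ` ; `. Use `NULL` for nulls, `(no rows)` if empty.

2 | 3 ; 2 | 6 ; 2 | 13 ; 4 | 10 ; 5 | 10

Pairs (a,b) with same course, a.credits < b.credits, a.id < b.id.
course groups: AR120:{7,9,12} CS101:{2,3,6,8,13} EC200:{1,14} PH150:{4,5,10,11}
Ordered by (a.id, b.id); first 5.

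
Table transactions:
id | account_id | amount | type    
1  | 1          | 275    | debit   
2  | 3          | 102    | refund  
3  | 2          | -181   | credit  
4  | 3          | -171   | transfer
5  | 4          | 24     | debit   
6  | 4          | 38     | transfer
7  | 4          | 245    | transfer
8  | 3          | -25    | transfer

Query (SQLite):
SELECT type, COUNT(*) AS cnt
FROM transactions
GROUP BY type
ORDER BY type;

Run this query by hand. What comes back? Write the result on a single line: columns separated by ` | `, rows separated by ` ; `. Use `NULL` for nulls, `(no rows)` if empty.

credit | 1 ; debit | 2 ; refund | 1 ; transfer | 4

Partition transactions by type; compute COUNT(*) within each group.
  credit: ids {3} → COUNT(*)=1
  debit: ids {1, 5} → COUNT(*)=2
  refund: ids {2} → COUNT(*)=1
  transfer: ids {4, 6, 7, 8} → COUNT(*)=4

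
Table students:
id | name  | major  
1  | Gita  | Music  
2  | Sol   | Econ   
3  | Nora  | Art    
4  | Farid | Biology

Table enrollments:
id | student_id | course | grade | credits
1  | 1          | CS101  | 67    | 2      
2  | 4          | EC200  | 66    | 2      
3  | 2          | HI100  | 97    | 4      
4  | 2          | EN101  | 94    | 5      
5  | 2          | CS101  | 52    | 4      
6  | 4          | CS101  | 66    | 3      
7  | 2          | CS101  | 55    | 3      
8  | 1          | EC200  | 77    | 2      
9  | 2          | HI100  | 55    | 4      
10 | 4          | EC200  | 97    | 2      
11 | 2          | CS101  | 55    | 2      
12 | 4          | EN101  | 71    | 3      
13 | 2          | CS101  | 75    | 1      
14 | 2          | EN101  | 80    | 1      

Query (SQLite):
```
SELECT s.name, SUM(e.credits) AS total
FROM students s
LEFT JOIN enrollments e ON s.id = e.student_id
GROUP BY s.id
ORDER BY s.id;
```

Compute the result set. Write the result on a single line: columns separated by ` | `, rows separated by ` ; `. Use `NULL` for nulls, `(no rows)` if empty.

LEFT JOIN keeps every students row; unmatched ones get NULL for enrollments columns.
Group by students.id and compute SUM(e.credits). SUM over an all-NULL group is NULL.
  1: ids {1, 8} → SUM(e.credits)=4
  2: ids {3, 4, 5, 7, 9, 11, 13, 14} → SUM(e.credits)=24
  3: ids {—} → SUM(e.credits)=NULL
  4: ids {2, 6, 10, 12} → SUM(e.credits)=10

Gita | 4 ; Sol | 24 ; Nora | NULL ; Farid | 10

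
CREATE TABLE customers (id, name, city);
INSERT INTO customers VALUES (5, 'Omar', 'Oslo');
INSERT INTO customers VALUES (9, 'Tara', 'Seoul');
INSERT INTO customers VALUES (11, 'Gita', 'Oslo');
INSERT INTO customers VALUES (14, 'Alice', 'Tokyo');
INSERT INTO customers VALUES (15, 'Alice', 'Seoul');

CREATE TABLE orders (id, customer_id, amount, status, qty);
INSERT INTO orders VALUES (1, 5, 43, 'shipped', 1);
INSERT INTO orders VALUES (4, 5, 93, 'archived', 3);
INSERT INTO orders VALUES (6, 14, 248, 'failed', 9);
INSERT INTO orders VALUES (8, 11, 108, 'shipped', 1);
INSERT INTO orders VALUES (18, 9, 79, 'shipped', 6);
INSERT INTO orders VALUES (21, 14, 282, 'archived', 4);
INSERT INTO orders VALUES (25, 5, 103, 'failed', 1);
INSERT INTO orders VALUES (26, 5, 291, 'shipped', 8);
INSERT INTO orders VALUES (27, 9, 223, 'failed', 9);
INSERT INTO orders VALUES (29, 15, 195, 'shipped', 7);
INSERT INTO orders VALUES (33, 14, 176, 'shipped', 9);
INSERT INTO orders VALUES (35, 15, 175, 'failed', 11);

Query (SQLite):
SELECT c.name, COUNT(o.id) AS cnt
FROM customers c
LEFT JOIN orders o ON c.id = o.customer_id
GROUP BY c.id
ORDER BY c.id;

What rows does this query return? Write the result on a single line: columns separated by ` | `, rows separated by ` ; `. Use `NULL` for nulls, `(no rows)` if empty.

Omar | 4 ; Tara | 2 ; Gita | 1 ; Alice | 3 ; Alice | 2

LEFT JOIN keeps every customers row; unmatched ones get NULL for orders columns.
Group by customers.id and compute COUNT(o.id). COUNT(col) of an all-NULL group is 0.
  5: ids {1, 4, 25, 26} → COUNT(o.id)=4
  9: ids {18, 27} → COUNT(o.id)=2
  11: ids {8} → COUNT(o.id)=1
  14: ids {6, 21, 33} → COUNT(o.id)=3
  15: ids {29, 35} → COUNT(o.id)=2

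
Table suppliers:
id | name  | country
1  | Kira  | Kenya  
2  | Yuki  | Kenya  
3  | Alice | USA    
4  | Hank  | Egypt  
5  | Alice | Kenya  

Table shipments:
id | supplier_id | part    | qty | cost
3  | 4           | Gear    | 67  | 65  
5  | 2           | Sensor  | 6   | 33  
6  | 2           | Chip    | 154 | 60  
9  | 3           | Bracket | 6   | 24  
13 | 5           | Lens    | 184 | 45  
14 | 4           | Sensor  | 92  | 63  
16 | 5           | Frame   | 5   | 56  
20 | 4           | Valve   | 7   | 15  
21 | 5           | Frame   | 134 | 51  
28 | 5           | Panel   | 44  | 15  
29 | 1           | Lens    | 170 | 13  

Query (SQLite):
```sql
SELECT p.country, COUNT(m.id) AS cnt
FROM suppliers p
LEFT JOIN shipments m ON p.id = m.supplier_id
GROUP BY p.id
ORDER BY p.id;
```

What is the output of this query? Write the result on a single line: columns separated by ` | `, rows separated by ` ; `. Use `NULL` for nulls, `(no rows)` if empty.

LEFT JOIN keeps every suppliers row; unmatched ones get NULL for shipments columns.
Group by suppliers.id and compute COUNT(m.id). COUNT(col) of an all-NULL group is 0.
  1: ids {29} → COUNT(m.id)=1
  2: ids {5, 6} → COUNT(m.id)=2
  3: ids {9} → COUNT(m.id)=1
  4: ids {3, 14, 20} → COUNT(m.id)=3
  5: ids {13, 16, 21, 28} → COUNT(m.id)=4

Kenya | 1 ; Kenya | 2 ; USA | 1 ; Egypt | 3 ; Kenya | 4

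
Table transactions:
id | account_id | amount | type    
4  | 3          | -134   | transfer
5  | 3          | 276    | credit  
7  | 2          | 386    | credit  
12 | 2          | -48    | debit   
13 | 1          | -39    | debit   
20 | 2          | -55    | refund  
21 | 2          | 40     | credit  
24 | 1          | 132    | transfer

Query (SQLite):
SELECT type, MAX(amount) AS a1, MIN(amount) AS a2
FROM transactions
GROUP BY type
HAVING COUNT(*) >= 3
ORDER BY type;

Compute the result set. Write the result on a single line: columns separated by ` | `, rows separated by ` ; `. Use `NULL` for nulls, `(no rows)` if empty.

Group transactions by type.
Per group compute: MAX(amount), MIN(amount).
HAVING: drop groups with fewer than 3 rows.
  credit: ids {5, 7, 21} → MAX(amount)=386, MIN(amount)=40
  debit: ids {12, 13} → MAX(amount)=-39, MIN(amount)=-48
  refund: ids {20} → MAX(amount)=-55, MIN(amount)=-55
  transfer: ids {4, 24} → MAX(amount)=132, MIN(amount)=-134

credit | 386 | 40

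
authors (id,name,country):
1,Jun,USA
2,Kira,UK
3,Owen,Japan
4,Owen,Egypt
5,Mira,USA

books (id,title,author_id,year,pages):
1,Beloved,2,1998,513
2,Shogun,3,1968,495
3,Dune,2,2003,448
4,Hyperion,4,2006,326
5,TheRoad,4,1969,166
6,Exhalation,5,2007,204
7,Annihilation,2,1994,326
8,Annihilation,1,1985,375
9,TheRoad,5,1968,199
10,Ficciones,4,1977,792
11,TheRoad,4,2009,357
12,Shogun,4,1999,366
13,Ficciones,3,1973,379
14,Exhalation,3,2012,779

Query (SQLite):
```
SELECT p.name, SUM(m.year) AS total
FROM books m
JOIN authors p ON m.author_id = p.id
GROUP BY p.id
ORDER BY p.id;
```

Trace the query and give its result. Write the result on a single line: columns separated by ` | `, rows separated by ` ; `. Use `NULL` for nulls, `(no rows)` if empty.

Jun | 1985 ; Kira | 5995 ; Owen | 5953 ; Owen | 9960 ; Mira | 3975

Join each books row to its authors via author_id.
Group joined rows by authors.id; compute SUM(m.year) per group.
  1: ids {8} → SUM(m.year)=1985
  2: ids {1, 3, 7} → SUM(m.year)=5995
  3: ids {2, 13, 14} → SUM(m.year)=5953
  4: ids {4, 5, 10, 11, 12} → SUM(m.year)=9960
  5: ids {6, 9} → SUM(m.year)=3975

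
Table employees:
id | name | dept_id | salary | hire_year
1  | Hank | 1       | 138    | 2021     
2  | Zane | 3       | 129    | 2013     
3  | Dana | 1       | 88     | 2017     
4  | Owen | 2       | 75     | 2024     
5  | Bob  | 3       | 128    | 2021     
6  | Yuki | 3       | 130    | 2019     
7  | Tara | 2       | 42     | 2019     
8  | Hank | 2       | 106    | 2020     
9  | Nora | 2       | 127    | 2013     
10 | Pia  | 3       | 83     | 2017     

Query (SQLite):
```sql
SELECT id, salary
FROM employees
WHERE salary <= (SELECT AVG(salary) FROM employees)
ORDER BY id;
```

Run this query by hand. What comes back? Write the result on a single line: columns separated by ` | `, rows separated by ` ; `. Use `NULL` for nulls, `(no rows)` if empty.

3 | 88 ; 4 | 75 ; 7 | 42 ; 10 | 83

Scalar subquery: AVG(salary) over all employees rows = 104.6.
Keep rows where salary <= that value.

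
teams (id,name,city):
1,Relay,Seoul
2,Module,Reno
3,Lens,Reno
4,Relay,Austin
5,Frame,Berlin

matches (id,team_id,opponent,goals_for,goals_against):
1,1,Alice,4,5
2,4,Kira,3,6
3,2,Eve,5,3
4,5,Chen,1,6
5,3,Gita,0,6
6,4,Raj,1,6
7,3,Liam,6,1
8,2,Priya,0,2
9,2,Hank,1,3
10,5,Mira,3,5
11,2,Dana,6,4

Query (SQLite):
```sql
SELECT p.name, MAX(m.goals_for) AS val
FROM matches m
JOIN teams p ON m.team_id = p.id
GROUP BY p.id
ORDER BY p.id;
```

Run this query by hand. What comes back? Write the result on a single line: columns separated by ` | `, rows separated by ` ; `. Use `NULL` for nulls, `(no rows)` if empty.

Join each matches row to its teams via team_id.
Group joined rows by teams.id; compute MAX(m.goals_for) per group.
  1: ids {1} → MAX(m.goals_for)=4
  2: ids {3, 8, 9, 11} → MAX(m.goals_for)=6
  3: ids {5, 7} → MAX(m.goals_for)=6
  4: ids {2, 6} → MAX(m.goals_for)=3
  5: ids {4, 10} → MAX(m.goals_for)=3

Relay | 4 ; Module | 6 ; Lens | 6 ; Relay | 3 ; Frame | 3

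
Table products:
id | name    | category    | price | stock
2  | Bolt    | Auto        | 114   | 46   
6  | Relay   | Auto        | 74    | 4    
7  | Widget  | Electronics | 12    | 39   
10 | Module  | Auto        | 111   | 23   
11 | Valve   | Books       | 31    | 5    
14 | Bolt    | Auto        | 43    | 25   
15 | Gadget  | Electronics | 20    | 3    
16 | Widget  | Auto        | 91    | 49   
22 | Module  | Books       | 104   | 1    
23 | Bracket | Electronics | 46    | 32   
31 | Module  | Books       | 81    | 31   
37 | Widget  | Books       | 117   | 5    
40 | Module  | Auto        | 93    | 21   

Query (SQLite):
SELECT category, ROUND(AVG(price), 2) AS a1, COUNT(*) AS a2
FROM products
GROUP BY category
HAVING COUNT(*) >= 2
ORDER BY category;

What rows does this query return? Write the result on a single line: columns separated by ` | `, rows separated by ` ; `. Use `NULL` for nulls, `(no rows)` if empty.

Auto | 87.67 | 6 ; Books | 83.25 | 4 ; Electronics | 26 | 3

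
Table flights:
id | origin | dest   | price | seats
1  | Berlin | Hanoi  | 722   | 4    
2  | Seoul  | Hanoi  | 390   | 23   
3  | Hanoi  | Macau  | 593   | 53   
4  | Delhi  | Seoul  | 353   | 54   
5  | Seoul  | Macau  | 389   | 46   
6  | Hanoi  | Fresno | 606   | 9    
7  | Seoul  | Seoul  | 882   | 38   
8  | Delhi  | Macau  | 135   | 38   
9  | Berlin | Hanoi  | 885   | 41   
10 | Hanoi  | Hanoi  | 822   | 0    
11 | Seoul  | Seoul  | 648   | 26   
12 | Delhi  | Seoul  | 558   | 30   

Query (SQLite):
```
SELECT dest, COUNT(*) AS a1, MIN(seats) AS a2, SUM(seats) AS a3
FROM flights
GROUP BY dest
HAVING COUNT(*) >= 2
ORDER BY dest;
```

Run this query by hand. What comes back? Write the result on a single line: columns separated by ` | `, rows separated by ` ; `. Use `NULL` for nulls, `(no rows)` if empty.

Group flights by dest.
Per group compute: COUNT(*), MIN(seats), SUM(seats).
HAVING: drop groups with fewer than 2 rows.
  Fresno: ids {6} → COUNT(*)=1, MIN(seats)=9, SUM(seats)=9
  Hanoi: ids {1, 2, 9, 10} → COUNT(*)=4, MIN(seats)=0, SUM(seats)=68
  Macau: ids {3, 5, 8} → COUNT(*)=3, MIN(seats)=38, SUM(seats)=137
  Seoul: ids {4, 7, 11, 12} → COUNT(*)=4, MIN(seats)=26, SUM(seats)=148

Hanoi | 4 | 0 | 68 ; Macau | 3 | 38 | 137 ; Seoul | 4 | 26 | 148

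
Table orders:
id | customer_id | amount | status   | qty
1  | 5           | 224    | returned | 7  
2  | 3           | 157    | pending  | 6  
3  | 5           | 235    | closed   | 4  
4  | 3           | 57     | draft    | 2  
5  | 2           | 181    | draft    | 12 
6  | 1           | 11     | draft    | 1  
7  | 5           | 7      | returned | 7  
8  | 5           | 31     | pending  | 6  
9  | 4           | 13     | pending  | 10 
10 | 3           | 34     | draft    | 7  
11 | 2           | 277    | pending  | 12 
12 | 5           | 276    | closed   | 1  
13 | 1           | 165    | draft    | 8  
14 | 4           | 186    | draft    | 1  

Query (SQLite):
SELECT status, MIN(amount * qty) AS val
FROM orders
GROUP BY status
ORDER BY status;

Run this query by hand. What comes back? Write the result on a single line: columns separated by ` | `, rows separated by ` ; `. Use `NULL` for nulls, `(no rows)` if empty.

For each row compute amount * qty.
Group by status; take MIN of the expression per group.
  closed: ids {3, 12} → MIN(amount * qty)=276
  draft: ids {4, 5, 6, 10, 13, 14} → MIN(amount * qty)=11
  pending: ids {2, 8, 9, 11} → MIN(amount * qty)=130
  returned: ids {1, 7} → MIN(amount * qty)=49

closed | 276 ; draft | 11 ; pending | 130 ; returned | 49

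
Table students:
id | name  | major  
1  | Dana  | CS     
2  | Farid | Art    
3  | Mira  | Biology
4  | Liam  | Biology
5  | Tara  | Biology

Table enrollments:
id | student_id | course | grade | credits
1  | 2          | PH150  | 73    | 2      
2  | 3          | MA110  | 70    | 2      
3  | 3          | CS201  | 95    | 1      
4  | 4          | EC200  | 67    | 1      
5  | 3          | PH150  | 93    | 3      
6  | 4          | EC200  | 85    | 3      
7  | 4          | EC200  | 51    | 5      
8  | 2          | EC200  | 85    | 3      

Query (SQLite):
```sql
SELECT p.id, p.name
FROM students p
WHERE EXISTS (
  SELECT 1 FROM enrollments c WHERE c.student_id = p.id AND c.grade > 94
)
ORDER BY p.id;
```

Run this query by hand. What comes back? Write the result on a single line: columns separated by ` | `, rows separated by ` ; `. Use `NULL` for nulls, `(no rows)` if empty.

For each students row, check whether any enrollments with matching student_id has grade > 94.
Keep rows where that is true.

3 | Mira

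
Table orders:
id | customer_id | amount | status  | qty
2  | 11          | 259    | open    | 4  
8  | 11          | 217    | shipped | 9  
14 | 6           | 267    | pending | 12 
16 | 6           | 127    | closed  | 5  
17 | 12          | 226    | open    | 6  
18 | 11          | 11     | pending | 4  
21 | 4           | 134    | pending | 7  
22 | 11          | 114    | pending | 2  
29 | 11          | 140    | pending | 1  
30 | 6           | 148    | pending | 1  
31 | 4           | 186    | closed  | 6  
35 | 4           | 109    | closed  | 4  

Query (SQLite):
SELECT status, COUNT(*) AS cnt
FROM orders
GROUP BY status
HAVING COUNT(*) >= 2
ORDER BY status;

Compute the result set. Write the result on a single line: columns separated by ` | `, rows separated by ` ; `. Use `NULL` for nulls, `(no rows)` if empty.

Partition orders by status; compute COUNT(*) within each group.
HAVING: keep groups with count ≥ 2.
  closed: ids {16, 31, 35} → COUNT(*)=3
  open: ids {2, 17} → COUNT(*)=2
  pending: ids {14, 18, 21, 22, 29, 30} → COUNT(*)=6
  shipped: ids {8} → COUNT(*)=1

closed | 3 ; open | 2 ; pending | 6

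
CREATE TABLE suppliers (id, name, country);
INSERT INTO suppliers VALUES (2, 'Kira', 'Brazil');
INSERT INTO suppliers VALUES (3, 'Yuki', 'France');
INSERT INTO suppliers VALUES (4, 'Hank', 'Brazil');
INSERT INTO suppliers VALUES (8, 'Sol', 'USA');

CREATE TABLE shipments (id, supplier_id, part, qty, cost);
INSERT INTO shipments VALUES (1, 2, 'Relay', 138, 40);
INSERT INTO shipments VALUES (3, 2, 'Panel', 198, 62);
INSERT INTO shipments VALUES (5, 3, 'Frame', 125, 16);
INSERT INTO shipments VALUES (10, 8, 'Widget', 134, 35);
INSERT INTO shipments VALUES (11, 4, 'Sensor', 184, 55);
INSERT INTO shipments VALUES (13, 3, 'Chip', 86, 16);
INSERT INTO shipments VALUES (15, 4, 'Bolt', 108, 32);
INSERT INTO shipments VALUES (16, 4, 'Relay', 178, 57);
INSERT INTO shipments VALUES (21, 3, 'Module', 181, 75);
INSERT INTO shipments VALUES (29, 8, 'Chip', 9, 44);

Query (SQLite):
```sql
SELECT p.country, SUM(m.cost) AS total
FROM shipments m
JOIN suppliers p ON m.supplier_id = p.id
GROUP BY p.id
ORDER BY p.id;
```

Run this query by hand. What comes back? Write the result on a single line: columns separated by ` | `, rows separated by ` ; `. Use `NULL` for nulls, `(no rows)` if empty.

Join each shipments row to its suppliers via supplier_id.
Group joined rows by suppliers.id; compute SUM(m.cost) per group.
  2: ids {1, 3} → SUM(m.cost)=102
  3: ids {5, 13, 21} → SUM(m.cost)=107
  4: ids {11, 15, 16} → SUM(m.cost)=144
  8: ids {10, 29} → SUM(m.cost)=79

Brazil | 102 ; France | 107 ; Brazil | 144 ; USA | 79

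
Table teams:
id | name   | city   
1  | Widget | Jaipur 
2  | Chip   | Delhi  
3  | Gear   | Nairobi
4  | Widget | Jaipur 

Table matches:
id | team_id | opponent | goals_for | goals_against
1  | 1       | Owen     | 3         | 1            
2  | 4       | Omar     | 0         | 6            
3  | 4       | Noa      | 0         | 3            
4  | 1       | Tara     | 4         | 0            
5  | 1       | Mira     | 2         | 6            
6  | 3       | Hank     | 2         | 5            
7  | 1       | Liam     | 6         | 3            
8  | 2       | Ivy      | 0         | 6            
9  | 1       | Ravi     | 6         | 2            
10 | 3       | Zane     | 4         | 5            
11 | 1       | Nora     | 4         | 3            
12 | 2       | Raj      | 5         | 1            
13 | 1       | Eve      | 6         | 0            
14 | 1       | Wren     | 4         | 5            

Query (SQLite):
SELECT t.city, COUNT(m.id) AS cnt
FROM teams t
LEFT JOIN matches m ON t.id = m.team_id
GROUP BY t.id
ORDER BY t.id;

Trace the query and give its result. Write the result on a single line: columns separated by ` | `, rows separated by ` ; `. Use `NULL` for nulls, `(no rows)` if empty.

Jaipur | 8 ; Delhi | 2 ; Nairobi | 2 ; Jaipur | 2

LEFT JOIN keeps every teams row; unmatched ones get NULL for matches columns.
Group by teams.id and compute COUNT(m.id). COUNT(col) of an all-NULL group is 0.
  1: ids {1, 4, 5, 7, 9, 11, 13, 14} → COUNT(m.id)=8
  2: ids {8, 12} → COUNT(m.id)=2
  3: ids {6, 10} → COUNT(m.id)=2
  4: ids {2, 3} → COUNT(m.id)=2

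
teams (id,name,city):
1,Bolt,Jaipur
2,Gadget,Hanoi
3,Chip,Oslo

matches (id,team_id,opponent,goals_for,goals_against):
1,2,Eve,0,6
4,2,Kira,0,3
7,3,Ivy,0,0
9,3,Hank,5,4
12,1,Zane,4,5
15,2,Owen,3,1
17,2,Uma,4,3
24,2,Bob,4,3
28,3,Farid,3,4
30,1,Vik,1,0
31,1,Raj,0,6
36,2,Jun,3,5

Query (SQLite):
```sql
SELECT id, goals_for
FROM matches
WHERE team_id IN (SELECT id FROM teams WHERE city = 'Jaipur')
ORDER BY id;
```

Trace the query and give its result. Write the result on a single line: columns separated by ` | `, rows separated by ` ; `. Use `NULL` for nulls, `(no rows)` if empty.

Inner query: teams.id where city = 'Jaipur'.
Outer: keep matches rows whose team_id is in that set.
Inner query → {1}

12 | 4 ; 30 | 1 ; 31 | 0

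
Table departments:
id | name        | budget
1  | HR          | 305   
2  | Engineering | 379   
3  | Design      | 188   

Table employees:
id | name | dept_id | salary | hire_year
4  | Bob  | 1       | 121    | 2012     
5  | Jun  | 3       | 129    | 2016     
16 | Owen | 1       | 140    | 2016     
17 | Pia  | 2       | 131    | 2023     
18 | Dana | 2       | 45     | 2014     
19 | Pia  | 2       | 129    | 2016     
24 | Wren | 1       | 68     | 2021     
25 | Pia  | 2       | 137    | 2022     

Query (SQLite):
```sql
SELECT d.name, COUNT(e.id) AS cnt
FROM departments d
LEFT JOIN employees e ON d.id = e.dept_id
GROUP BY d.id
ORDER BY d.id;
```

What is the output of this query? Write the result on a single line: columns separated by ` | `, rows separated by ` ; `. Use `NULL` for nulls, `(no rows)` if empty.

HR | 3 ; Engineering | 4 ; Design | 1

LEFT JOIN keeps every departments row; unmatched ones get NULL for employees columns.
Group by departments.id and compute COUNT(e.id). COUNT(col) of an all-NULL group is 0.
  1: ids {4, 16, 24} → COUNT(e.id)=3
  2: ids {17, 18, 19, 25} → COUNT(e.id)=4
  3: ids {5} → COUNT(e.id)=1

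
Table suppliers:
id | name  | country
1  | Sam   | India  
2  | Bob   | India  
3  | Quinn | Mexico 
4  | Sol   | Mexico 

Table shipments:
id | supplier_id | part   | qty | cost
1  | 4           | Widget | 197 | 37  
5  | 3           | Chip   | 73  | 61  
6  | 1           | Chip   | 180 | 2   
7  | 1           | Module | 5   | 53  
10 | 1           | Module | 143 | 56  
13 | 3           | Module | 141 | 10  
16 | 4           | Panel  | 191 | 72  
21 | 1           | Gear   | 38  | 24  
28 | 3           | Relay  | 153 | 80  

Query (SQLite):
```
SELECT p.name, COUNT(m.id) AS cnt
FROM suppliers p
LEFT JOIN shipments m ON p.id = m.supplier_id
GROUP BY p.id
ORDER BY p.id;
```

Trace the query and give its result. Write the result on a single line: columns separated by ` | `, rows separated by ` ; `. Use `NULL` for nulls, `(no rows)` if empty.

Sam | 4 ; Bob | 0 ; Quinn | 3 ; Sol | 2

LEFT JOIN keeps every suppliers row; unmatched ones get NULL for shipments columns.
Group by suppliers.id and compute COUNT(m.id). COUNT(col) of an all-NULL group is 0.
  1: ids {6, 7, 10, 21} → COUNT(m.id)=4
  2: ids {—} → COUNT(m.id)=0
  3: ids {5, 13, 28} → COUNT(m.id)=3
  4: ids {1, 16} → COUNT(m.id)=2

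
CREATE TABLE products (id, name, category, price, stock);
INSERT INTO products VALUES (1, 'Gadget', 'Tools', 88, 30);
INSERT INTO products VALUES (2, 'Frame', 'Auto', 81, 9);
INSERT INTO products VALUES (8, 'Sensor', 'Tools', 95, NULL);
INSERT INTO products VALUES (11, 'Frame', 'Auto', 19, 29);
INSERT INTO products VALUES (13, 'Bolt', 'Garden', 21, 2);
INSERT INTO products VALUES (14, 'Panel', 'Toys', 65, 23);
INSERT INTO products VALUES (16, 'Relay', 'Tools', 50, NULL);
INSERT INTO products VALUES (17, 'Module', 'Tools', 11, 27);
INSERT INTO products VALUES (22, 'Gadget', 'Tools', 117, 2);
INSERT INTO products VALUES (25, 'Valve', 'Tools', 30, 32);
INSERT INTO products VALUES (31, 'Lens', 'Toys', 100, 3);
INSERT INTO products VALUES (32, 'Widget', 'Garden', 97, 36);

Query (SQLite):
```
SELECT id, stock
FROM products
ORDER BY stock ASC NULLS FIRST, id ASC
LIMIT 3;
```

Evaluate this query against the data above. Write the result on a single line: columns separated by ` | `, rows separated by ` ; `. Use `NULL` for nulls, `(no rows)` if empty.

8 | NULL ; 16 | NULL ; 13 | 2

Sort by stock asc, tiebreak id asc: (NULL, id=8), (NULL, id=16), (2, id=13), (2, id=22), (3, id=31), (9, id=2) …. Take first 3.
NULLS FIRST: NULL stock rows go before all non-NULL rows (among themselves ordered by id asc).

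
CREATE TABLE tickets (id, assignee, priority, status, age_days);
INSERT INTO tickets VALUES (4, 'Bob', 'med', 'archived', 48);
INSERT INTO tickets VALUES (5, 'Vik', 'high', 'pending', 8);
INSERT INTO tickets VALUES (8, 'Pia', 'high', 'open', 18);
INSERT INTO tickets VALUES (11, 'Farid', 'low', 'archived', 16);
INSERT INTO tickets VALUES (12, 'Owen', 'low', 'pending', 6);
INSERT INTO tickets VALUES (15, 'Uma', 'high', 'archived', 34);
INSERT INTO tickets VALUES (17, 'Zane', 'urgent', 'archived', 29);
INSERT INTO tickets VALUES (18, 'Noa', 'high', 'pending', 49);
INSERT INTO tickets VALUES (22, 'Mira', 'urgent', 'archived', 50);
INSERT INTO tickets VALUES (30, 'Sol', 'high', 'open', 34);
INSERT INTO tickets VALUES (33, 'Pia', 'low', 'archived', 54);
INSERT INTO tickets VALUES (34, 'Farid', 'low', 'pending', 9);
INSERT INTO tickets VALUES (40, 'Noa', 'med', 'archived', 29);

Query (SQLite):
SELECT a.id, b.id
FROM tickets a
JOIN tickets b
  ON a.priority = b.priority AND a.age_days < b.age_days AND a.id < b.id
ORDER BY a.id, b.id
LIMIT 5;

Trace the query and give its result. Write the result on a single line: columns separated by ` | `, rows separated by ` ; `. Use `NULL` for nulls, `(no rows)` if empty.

5 | 8 ; 5 | 15 ; 5 | 18 ; 5 | 30 ; 8 | 15

Pairs (a,b) with same priority, a.age_days < b.age_days, a.id < b.id.
priority groups: high:{5,8,15,18,30} low:{11,12,33,34} med:{4,40} urgent:{17,22}
Ordered by (a.id, b.id); first 5.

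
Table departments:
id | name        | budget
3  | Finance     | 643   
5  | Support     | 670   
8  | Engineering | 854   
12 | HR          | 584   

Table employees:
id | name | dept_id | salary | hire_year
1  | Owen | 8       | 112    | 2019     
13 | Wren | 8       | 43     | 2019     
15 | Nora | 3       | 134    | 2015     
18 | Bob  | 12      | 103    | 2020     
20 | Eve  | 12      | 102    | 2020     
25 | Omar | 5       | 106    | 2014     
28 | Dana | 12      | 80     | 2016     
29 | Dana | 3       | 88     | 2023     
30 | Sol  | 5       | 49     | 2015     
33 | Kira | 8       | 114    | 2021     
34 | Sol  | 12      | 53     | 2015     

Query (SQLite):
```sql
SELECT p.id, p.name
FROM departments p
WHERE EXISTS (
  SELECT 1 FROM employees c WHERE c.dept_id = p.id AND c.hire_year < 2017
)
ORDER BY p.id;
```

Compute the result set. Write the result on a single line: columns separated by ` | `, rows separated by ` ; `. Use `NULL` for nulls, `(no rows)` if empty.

3 | Finance ; 5 | Support ; 12 | HR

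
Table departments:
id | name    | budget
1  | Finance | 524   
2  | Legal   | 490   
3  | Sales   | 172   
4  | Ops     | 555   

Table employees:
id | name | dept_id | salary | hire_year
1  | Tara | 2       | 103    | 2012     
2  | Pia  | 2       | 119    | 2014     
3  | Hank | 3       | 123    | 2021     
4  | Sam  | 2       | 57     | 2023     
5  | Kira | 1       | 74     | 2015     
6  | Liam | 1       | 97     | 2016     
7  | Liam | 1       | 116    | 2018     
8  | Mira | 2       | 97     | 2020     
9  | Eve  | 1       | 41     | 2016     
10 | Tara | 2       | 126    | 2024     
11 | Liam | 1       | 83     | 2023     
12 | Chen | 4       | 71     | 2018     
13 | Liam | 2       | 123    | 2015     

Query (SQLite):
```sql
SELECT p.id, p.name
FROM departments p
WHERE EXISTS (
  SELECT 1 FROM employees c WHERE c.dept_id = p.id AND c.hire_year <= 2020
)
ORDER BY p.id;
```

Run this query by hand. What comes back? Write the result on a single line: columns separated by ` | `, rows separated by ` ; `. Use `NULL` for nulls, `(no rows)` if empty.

1 | Finance ; 2 | Legal ; 4 | Ops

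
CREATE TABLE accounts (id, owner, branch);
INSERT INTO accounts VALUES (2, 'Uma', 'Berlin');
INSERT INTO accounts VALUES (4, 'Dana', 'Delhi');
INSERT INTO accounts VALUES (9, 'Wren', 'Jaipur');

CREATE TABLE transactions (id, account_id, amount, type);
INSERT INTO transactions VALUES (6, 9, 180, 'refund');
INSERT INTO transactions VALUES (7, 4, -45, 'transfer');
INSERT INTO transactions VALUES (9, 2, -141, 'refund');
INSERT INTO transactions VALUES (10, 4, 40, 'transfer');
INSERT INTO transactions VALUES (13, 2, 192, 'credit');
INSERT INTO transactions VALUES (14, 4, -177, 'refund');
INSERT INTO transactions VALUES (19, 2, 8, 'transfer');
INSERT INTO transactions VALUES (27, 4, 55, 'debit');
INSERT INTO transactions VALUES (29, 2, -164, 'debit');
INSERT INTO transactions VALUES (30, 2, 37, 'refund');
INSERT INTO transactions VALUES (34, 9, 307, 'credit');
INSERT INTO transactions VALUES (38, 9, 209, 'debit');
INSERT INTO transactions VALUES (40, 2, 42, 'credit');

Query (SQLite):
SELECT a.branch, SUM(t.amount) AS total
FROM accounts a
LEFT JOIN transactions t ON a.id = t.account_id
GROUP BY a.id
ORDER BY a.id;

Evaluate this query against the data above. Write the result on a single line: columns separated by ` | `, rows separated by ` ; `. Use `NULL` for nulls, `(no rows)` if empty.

LEFT JOIN keeps every accounts row; unmatched ones get NULL for transactions columns.
Group by accounts.id and compute SUM(t.amount). SUM over an all-NULL group is NULL.
  2: ids {9, 13, 19, 29, 30, 40} → SUM(t.amount)=-26
  4: ids {7, 10, 14, 27} → SUM(t.amount)=-127
  9: ids {6, 34, 38} → SUM(t.amount)=696

Berlin | -26 ; Delhi | -127 ; Jaipur | 696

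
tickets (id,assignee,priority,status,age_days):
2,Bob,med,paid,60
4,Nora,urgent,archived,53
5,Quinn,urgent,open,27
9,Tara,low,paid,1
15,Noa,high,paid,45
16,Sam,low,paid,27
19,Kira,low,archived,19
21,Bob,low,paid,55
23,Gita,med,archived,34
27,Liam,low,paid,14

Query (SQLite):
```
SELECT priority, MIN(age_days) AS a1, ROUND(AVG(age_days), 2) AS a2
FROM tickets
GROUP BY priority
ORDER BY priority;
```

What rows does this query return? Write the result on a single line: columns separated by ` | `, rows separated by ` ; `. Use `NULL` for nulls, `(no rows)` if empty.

Group tickets by priority.
Per group compute: MIN(age_days), ROUND(AVG(age_days), 2).
  high: ids {15} → MIN(age_days)=45, ROUND(AVG(age_days), 2)=45
  low: ids {9, 16, 19, 21, 27} → MIN(age_days)=1, ROUND(AVG(age_days), 2)=23.2
  med: ids {2, 23} → MIN(age_days)=34, ROUND(AVG(age_days), 2)=47
  urgent: ids {4, 5} → MIN(age_days)=27, ROUND(AVG(age_days), 2)=40

high | 45 | 45 ; low | 1 | 23.2 ; med | 34 | 47 ; urgent | 27 | 40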